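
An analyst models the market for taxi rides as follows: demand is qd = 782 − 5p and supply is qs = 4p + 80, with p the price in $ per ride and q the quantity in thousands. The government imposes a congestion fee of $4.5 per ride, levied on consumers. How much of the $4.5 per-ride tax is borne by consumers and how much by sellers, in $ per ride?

Without the tax, 782 − 5p = 4p + 80 gives 9p = 702, so p* = $78 and q* = 392.
With the tax collected from consumers, demand (in seller-price terms) shifts: qd = 782 − 5(p + 4.5).
New equilibrium: consumers pay $80, sellers receive $75.5, q = 382. (Wedge: pb − ps = 4.5.)
Burden on consumers: $2; on sellers: $2.5. (They sum to $4.5.)

Consumers bear $2 per ride; sellers bear $2.5 per ride.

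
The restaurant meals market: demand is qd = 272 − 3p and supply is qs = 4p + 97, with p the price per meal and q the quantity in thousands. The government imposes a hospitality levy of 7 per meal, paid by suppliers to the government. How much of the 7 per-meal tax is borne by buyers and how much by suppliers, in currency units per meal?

Before the tax: set 272 − 3p = 4p + 97 → p* = 25, q* = 197.
With the tax collected from suppliers, supply shifts: qs = 4(p − 7) + 97.
Solving gives q = 185 with buyers paying 29 and suppliers receiving 22 (the 7 wedge).
Burden on buyers: 4; on suppliers: 3. (They sum to 7.)

Buyers bear 4 per meal; suppliers bear 3 per meal.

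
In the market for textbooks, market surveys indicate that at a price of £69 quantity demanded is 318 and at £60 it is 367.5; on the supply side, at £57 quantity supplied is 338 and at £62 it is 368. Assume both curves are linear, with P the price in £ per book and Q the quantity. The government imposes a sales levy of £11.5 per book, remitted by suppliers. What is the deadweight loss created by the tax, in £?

Deadweight loss = £189.75.

Demand slope: (367.5 − 318)/(60 − 69) = -5.5, so Qd = 697.5 − 5.5P.
Supply slope: (368 − 338)/(62 − 57) = 6, so Qs = 6P − 4.
Without the tax, 697.5 − 5.5P = 6P − 4 gives 11.5P = 701.5, so P* = £61 and Q* = 362.
With the tax collected from suppliers, supply shifts: Qs = 6(P − 11.5) − 4.
Solving gives Q = 329 with consumers paying £67 and suppliers receiving £55.5 (the £11.5 wedge).
Quantity falls by |ΔQ| = |362 − 329| = 33.
DWL = ½ · t · |ΔQ| = ½ · 11.5 · 33 = £189.75.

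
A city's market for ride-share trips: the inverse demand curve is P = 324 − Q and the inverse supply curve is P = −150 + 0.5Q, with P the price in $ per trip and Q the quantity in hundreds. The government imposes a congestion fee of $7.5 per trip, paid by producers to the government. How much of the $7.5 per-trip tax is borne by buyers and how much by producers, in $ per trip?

Buyers bear $5 per trip; producers bear $2.5 per trip.

Rewrite in direct form: Qd = 324 − P and Qs = 2P + 300.
Before the tax: set 324 − P = 2P + 300 → P* = $8, Q* = 316.
With the tax collected from producers, supply shifts: Qs = 2(P − 7.5) + 300.
New equilibrium: buyers pay $13, producers receive $5.5, Q = 311. (Wedge: Pb − Ps = 7.5.)
Burden on buyers: $5; on producers: $2.5. (They sum to $7.5.)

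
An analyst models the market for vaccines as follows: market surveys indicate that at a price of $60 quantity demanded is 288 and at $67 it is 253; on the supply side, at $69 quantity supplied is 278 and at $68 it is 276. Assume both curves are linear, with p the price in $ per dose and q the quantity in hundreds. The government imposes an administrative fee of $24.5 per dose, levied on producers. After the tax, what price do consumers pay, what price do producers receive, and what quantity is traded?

Consumers pay $71; producers receive $46.5; quantity = 233.

Demand slope: (253 − 288)/(67 − 60) = -5, so qd = 588 − 5p.
Supply slope: (276 − 278)/(68 − 69) = 2, so qs = 2p + 140.
Without the tax, 588 − 5p = 2p + 140 gives 7p = 448, so p* = $64 and q* = 268.
With the tax collected from producers, supply shifts: qs = 2(p − 24.5) + 140.
New equilibrium: consumers pay $71, producers receive $46.5, q = 233. (Wedge: pb − ps = 24.5.)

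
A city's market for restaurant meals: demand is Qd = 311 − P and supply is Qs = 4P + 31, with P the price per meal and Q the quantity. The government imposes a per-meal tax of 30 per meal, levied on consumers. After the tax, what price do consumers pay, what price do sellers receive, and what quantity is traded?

Consumers pay 80; sellers receive 50; quantity = 231.

Before the tax: set 311 − P = 4P + 31 → P* = 56, Q* = 255.
With the tax collected from consumers, demand (in seller-price terms) shifts: Qd = 311 − (P + 30).
New equilibrium: consumers pay 80, sellers receive 50, Q = 231. (Wedge: Pb − Ps = 30.)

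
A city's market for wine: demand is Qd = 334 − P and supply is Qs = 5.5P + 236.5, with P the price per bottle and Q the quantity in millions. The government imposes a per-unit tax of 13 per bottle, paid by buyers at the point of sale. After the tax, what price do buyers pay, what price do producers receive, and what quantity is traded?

Before the tax: set 334 − P = 5.5P + 236.5 → P* = 15, Q* = 319.
With the tax collected from buyers, demand (in seller-price terms) shifts: Qd = 334 − (P + 13).
Solving gives Q = 308 with buyers paying 26 and producers receiving 13 (the 13 wedge).
The less price-elastic side of the market bears the larger share of a per-unit tax.

Buyers pay 26; producers receive 13; quantity = 308.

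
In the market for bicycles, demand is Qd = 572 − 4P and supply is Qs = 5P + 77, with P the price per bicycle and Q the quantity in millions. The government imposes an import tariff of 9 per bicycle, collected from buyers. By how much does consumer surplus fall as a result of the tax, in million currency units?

Before the tax: set 572 − 4P = 5P + 77 → P* = 55, Q* = 352.
With the tax collected from buyers, demand (in seller-price terms) shifts: Qd = 572 − 4(P + 9).
Solving gives Q = 332 with buyers paying 60 and sellers receiving 51 (the 9 wedge).
ΔCS is the trapezoid between Q = 332 and Q = 352 of height 5: ½ · (352 + 332) · 5 = 1710.

Consumer surplus falls by 1710 million.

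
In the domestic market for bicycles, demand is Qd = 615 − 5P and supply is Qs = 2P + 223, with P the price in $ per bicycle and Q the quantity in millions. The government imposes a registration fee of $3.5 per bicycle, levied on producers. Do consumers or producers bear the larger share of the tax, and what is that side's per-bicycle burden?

Producers bear the larger share: $2.5 per bicycle.

Without the tax, 615 − 5P = 2P + 223 gives 7P = 392, so P* = $56 and Q* = 335.
With the tax collected from producers, supply shifts: Qs = 2(P − 3.5) + 223.
Solving gives Q = 330 with consumers paying $57 and producers receiving $53.5 (the $3.5 wedge).
Per-bicycle burden: consumers $1, producers $2.5.
Producers take the larger share because supply is less price-elastic here (demand slope 5 vs supply slope 2).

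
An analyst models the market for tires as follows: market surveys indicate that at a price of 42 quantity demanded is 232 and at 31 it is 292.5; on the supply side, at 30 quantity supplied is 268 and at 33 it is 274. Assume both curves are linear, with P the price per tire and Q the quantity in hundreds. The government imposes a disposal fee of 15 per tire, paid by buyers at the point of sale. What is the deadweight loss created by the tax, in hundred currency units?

Deadweight loss = 165 hundred.

Demand slope: (292.5 − 232)/(31 − 42) = -5.5, so Qd = 463 − 5.5P.
Supply slope: (274 − 268)/(33 − 30) = 2, so Qs = 2P + 208.
Before the tax: set 463 − 5.5P = 2P + 208 → P* = 34, Q* = 276.
With the tax collected from buyers, demand (in seller-price terms) shifts: Qd = 463 − 5.5(P + 15).
New equilibrium: buyers pay 38, producers receive 23, Q = 254. (Wedge: Pb − Ps = 15.)
Quantity falls by |ΔQ| = |276 − 254| = 22.
DWL = ½ · t · |ΔQ| = ½ · 15 · 22 = 165.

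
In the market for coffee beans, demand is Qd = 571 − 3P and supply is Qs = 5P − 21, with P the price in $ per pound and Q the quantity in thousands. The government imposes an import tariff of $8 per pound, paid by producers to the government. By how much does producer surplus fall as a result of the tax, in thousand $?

Without the tax, 571 − 3P = 5P − 21 gives 8P = 592, so P* = $74 and Q* = 349.
With the tax collected from producers, supply shifts: Qs = 5(P − 8) − 21.
New equilibrium: buyers pay $79, producers receive $71, Q = 334. (Wedge: Pb − Ps = 8.)
ΔPS is the trapezoid between Q = 334 and Q = 349 of height $3: ½ · (349 + 334) · 3 = $1024.5.

Producer surplus falls by $1024.5 thousand.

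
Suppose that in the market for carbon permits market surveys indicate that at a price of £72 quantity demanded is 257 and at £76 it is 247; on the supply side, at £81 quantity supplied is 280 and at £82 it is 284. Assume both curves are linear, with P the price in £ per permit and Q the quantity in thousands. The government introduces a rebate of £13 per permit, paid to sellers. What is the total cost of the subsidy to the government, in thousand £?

Demand slope: (247 − 257)/(76 − 72) = -2.5, so Qd = 437 − 2.5P.
Supply slope: (284 − 280)/(82 − 81) = 4, so Qs = 4P − 44.
Before the subsidy: set 437 − 2.5P = 4P − 44 → P* = £74, Q* = 252.
With a per-unit subsidy paid to sellers, each receives P + 13 per unit sold, so supply becomes Qs = 4(P + 13) − 44.
New equilibrium: buyers pay £66, sellers receive £79, Q = 272. (Wedge: Pb − Ps = −13.)
Outlay = t · Q = 13 · 272 = £3536.

Government outlay = £3536 thousand.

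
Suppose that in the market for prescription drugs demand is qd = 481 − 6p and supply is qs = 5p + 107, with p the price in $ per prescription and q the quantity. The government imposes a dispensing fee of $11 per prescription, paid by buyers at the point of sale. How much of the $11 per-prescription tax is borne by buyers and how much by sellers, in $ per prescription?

Before the tax: set 481 − 6p = 5p + 107 → p* = $34, q* = 277.
With the tax collected from buyers, demand (in seller-price terms) shifts: qd = 481 − 6(p + 11).
Solving gives q = 247 with buyers paying $39 and sellers receiving $28 (the $11 wedge).
Burden on buyers: $5; on sellers: $6. (They sum to $11.)

Buyers bear $5 per prescription; sellers bear $6 per prescription.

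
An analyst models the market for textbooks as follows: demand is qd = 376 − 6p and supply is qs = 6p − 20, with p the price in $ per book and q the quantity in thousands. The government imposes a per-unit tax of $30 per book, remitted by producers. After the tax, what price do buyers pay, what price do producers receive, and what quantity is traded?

Without the tax, 376 − 6p = 6p − 20 gives 12p = 396, so p* = $33 and q* = 178.
With the tax collected from producers, supply shifts: qs = 6(p − 30) − 20.
Solving gives q = 88 with buyers paying $48 and producers receiving $18 (the $30 wedge).
The less price-elastic side of the market bears the larger share of a per-unit tax.

Buyers pay $48; producers receive $18; quantity = 88.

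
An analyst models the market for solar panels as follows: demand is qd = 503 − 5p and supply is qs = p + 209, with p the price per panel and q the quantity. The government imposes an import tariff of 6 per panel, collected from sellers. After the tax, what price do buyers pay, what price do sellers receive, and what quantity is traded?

Buyers pay 50; sellers receive 44; quantity = 253.

Without the tax, 503 − 5p = p + 209 gives 6p = 294, so p* = 49 and q* = 258.
With the tax collected from sellers, supply shifts: qs = (p − 6) + 209.
Solving gives q = 253 with buyers paying 50 and sellers receiving 44 (the 6 wedge).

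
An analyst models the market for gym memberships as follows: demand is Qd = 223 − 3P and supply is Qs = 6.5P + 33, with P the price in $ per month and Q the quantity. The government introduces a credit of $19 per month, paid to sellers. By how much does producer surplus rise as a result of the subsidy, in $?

Before the subsidy: set 223 − 3P = 6.5P + 33 → P* = $20, Q* = 163.
With a per-unit subsidy paid to sellers, each receives P + 19 per unit sold, so supply becomes Qs = 6.5(P + 19) + 33.
New equilibrium: consumers pay $7, sellers receive $26, Q = 202. (Wedge: Pb − Ps = −19.)
ΔPS is the trapezoid between Q = 202 and Q = 163 of height $6: ½ · (163 + 202) · 6 = $1095.

Producer surplus rises by $1095.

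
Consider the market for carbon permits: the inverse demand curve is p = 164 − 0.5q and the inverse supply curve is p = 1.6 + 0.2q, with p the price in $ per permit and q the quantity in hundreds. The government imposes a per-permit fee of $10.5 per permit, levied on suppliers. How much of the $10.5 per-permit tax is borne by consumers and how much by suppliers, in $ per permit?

Consumers bear $7.5 per permit; suppliers bear $3 per permit.

Inverting to q(p) form: qd = 328 − 2p; qs = 5p − 8.
Without the tax, 328 − 2p = 5p − 8 gives 7p = 336, so p* = $48 and q* = 232.
With the tax collected from suppliers, supply shifts: qs = 5(p − 10.5) − 8.
Solving gives q = 217 with consumers paying $55.5 and suppliers receiving $45 (the $10.5 wedge).
Burden on consumers: $7.5; on suppliers: $3. (They sum to $10.5.)
The less price-elastic side of the market bears the larger share of a per-unit tax.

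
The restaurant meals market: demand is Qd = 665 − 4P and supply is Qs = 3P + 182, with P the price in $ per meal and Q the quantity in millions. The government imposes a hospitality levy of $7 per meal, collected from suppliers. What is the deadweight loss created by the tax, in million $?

Without the tax, 665 − 4P = 3P + 182 gives 7P = 483, so P* = $69 and Q* = 389.
With the tax collected from suppliers, supply shifts: Qs = 3(P − 7) + 182.
New equilibrium: consumers pay $72, suppliers receive $65, Q = 377. (Wedge: Pb − Ps = 7.)
Quantity falls by |ΔQ| = |389 − 377| = 12.
DWL = ½ · t · |ΔQ| = ½ · 7 · 12 = $42.

Deadweight loss = $42 million.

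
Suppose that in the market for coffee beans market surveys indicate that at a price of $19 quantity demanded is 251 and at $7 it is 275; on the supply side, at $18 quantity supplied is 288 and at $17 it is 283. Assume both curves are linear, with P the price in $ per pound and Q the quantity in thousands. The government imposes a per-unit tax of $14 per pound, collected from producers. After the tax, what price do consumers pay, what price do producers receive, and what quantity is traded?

Demand slope: (275 − 251)/(7 − 19) = -2, so Qd = 289 − 2P.
Supply slope: (283 − 288)/(17 − 18) = 5, so Qs = 5P + 198.
Before the tax: set 289 − 2P = 5P + 198 → P* = $13, Q* = 263.
With the tax collected from producers, supply shifts: Qs = 5(P − 14) + 198.
Solving gives Q = 243 with consumers paying $23 and producers receiving $9 (the $14 wedge).
The less price-elastic side of the market bears the larger share of a per-unit tax.

Consumers pay $23; producers receive $9; quantity = 243.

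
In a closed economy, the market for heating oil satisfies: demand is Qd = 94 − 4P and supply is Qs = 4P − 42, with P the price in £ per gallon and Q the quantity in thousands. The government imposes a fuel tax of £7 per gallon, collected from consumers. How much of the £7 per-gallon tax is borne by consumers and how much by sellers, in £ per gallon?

Consumers bear £3.5 per gallon; sellers bear £3.5 per gallon.

Without the tax, 94 − 4P = 4P − 42 gives 8P = 136, so P* = £17 and Q* = 26.
With the tax collected from consumers, demand (in seller-price terms) shifts: Qd = 94 − 4(P + 7).
New equilibrium: consumers pay £20.5, sellers receive £13.5, Q = 12. (Wedge: Pb − Ps = 7.)
Burden on consumers: £3.5; on sellers: £3.5. (They sum to £7.)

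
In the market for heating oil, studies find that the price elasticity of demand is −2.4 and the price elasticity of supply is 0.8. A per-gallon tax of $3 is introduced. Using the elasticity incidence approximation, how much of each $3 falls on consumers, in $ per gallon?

Incidence ratio: consumers' share ≈ εs / (εs + |εd|) = 0.8 / (0.8 + 2.4) = 0.25.
So consumers bear ≈ 0.25 × $3 = $0.75; suppliers bear $2.25.

Consumers bear ≈ $0.75 per gallon.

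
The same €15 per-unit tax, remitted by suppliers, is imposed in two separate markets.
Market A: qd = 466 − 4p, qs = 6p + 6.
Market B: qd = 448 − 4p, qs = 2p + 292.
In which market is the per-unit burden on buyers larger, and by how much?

Market A: pre-tax p* = €46, q* = 282; post-tax q = 246; per-unit burden on buyers = €9.
Market B: pre-tax p* = €26, q* = 344; post-tax q = 324; per-unit burden on buyers = €5.
Difference: €9 vs €5 → market A is larger by €4.

Market A, by €4.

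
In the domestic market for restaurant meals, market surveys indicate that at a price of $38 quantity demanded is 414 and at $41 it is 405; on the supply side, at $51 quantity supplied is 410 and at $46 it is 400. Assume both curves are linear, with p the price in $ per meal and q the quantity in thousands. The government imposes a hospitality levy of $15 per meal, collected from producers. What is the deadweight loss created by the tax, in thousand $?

Demand slope: (405 − 414)/(41 − 38) = -3, so qd = 528 − 3p.
Supply slope: (400 − 410)/(46 − 51) = 2, so qs = 2p + 308.
Before the tax: set 528 − 3p = 2p + 308 → p* = $44, q* = 396.
With the tax collected from producers, supply shifts: qs = 2(p − 15) + 308.
New equilibrium: buyers pay $50, producers receive $35, q = 378. (Wedge: pb − ps = 15.)
Quantity falls by |ΔQ| = |396 − 378| = 18.
DWL = ½ · t · |ΔQ| = ½ · 15 · 18 = $135.

Deadweight loss = $135 thousand.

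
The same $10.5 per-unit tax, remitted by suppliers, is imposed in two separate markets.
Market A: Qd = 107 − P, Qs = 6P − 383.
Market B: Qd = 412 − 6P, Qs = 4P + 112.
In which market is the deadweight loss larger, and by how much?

Market B, by $85.05.

Market A: pre-tax P* = $70, Q* = 37; post-tax Q = 28; deadweight loss = $47.25.
Market B: pre-tax P* = $30, Q* = 232; post-tax Q = 206.8; deadweight loss = $132.3.
Difference: $47.25 vs $132.3 → market B is larger by $85.05.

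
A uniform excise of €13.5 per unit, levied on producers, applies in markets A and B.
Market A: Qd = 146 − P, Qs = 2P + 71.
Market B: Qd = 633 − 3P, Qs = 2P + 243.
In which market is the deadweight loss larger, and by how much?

Market A: pre-tax P* = €25, Q* = 121; post-tax Q = 112; deadweight loss = €60.75.
Market B: pre-tax P* = €78, Q* = 399; post-tax Q = 382.8; deadweight loss = €109.35.
Difference: €60.75 vs €109.35 → market B is larger by €48.6.

Market B, by €48.6.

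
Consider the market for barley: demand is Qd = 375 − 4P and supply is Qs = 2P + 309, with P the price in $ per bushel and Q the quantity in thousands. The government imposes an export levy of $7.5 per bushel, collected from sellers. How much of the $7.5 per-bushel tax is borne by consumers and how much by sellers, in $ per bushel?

Without the tax, 375 − 4P = 2P + 309 gives 6P = 66, so P* = $11 and Q* = 331.
With the tax collected from sellers, supply shifts: Qs = 2(P − 7.5) + 309.
Solving gives Q = 321 with consumers paying $13.5 and sellers receiving $6 (the $7.5 wedge).
Burden on consumers: $2.5; on sellers: $5. (They sum to $7.5.)
The less price-elastic side of the market bears the larger share of a per-unit tax.

Consumers bear $2.5 per bushel; sellers bear $5 per bushel.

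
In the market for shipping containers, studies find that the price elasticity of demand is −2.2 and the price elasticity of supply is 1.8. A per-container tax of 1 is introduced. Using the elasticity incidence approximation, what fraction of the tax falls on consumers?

Consumers' share ≈ 0.45.

Incidence ratio: consumers' share ≈ εs / (εs + |εd|) = 1.8 / (1.8 + 2.2) = 0.45.
Supply is the less elastic side, so consumers bear the smaller share.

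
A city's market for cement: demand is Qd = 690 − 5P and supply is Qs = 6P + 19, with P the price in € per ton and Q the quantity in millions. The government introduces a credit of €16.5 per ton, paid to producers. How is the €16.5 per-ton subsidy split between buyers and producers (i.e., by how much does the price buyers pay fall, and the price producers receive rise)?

Buyers gain €9 per ton; producers gain €7.5 per ton.

Before the subsidy: set 690 − 5P = 6P + 19 → P* = €61, Q* = 385.
With a per-unit subsidy paid to producers, each receives P + 16.5 per unit sold, so supply becomes Qs = 6(P + 16.5) + 19.
Solving gives Q = 430 with buyers paying €52 and producers receiving €68.5 (the €16.5 wedge).
Gain to buyers: €9; to producers: €7.5. (They sum to €16.5.)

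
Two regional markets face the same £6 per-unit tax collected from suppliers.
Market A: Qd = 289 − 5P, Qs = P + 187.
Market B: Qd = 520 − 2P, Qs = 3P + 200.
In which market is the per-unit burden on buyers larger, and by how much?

Market A: pre-tax P* = £17, Q* = 204; post-tax Q = 199; per-unit burden on buyers = £1.
Market B: pre-tax P* = £64, Q* = 392; post-tax Q = 384.8; per-unit burden on buyers = £3.6.
Difference: £1 vs £3.6 → market B is larger by £2.6.

Market B, by £2.6.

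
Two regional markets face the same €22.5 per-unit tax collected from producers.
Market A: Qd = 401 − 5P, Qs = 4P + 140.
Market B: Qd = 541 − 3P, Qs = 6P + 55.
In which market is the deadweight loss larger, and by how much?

Market A: pre-tax P* = €29, Q* = 256; post-tax Q = 206; deadweight loss = €562.5.
Market B: pre-tax P* = €54, Q* = 379; post-tax Q = 334; deadweight loss = €506.25.
Difference: €562.5 vs €506.25 → market A is larger by €56.25.

Market A, by €56.25.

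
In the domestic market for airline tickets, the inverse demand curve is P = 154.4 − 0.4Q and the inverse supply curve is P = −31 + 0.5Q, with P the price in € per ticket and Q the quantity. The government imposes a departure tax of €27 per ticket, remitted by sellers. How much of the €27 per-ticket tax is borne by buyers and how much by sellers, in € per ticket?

Buyers bear €12 per ticket; sellers bear €15 per ticket.

Inverting to Q(P) form: Qd = 386 − 2.5P; Qs = 2P + 62.
Before the tax: set 386 − 2.5P = 2P + 62 → P* = €72, Q* = 206.
With the tax collected from sellers, supply shifts: Qs = 2(P − 27) + 62.
New equilibrium: buyers pay €84, sellers receive €57, Q = 176. (Wedge: Pb − Ps = 27.)
Burden on buyers: €12; on sellers: €15. (They sum to €27.)
The less price-elastic side of the market bears the larger share of a per-unit tax.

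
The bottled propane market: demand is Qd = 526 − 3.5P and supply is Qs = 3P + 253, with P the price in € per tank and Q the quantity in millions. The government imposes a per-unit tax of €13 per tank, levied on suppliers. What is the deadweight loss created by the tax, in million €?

Deadweight loss = €136.5 million.

Without the tax, 526 − 3.5P = 3P + 253 gives 6.5P = 273, so P* = €42 and Q* = 379.
With the tax collected from suppliers, supply shifts: Qs = 3(P − 13) + 253.
Solving gives Q = 358 with buyers paying €48 and suppliers receiving €35 (the €13 wedge).
Quantity falls by |ΔQ| = |379 − 358| = 21.
DWL = ½ · t · |ΔQ| = ½ · 13 · 21 = €136.5.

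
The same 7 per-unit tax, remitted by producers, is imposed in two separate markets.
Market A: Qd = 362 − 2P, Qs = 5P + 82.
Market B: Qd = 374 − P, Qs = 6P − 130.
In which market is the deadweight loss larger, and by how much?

Market A: pre-tax P* = 40, Q* = 282; post-tax Q = 272; deadweight loss = 35.
Market B: pre-tax P* = 72, Q* = 302; post-tax Q = 296; deadweight loss = 21.
Difference: 35 vs 21 → market A is larger by 14.

Market A, by 14.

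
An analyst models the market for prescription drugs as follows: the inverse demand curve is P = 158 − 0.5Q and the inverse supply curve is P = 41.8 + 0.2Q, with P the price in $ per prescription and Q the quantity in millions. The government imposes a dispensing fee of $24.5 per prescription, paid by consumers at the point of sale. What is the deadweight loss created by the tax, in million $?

Deadweight loss = $428.75 million.

Inverting to Q(P) form: Qd = 316 − 2P; Qs = 5P − 209.
Before the tax: set 316 − 2P = 5P − 209 → P* = $75, Q* = 166.
With the tax collected from consumers, demand (in seller-price terms) shifts: Qd = 316 − 2(P + 24.5).
Solving gives Q = 131 with consumers paying $92.5 and producers receiving $68 (the $24.5 wedge).
Quantity falls by |ΔQ| = |166 − 131| = 35.
DWL = ½ · t · |ΔQ| = ½ · 24.5 · 35 = $428.75.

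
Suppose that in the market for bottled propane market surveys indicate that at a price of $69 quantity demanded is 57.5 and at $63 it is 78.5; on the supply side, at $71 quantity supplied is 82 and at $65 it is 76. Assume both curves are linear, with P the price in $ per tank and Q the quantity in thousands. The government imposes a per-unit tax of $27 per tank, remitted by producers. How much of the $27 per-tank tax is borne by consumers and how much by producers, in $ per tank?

Consumers bear $6 per tank; producers bear $21 per tank.

Demand slope: (78.5 − 57.5)/(63 − 69) = -3.5, so Qd = 299 − 3.5P.
Supply slope: (76 − 82)/(65 − 71) = 1, so Qs = P + 11.
Before the tax: set 299 − 3.5P = P + 11 → P* = $64, Q* = 75.
With the tax collected from producers, supply shifts: Qs = (P − 27) + 11.
Solving gives Q = 54 with consumers paying $70 and producers receiving $43 (the $27 wedge).
Burden on consumers: $6; on producers: $21. (They sum to $27.)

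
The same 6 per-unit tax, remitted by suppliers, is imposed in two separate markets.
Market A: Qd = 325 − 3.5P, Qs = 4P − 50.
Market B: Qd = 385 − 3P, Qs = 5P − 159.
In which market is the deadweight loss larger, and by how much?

Market B, by 0.15.

Market A: pre-tax P* = 50, Q* = 150; post-tax Q = 138.8; deadweight loss = 33.6.
Market B: pre-tax P* = 68, Q* = 181; post-tax Q = 169.75; deadweight loss = 33.75.
Difference: 33.6 vs 33.75 → market B is larger by 0.15.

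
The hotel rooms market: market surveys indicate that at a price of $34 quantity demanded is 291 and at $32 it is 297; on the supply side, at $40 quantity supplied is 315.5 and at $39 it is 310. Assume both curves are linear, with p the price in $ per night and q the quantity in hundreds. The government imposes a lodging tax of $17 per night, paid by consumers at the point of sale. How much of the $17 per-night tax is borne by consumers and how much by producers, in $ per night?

Consumers bear $11 per night; producers bear $6 per night.

Demand slope: (297 − 291)/(32 − 34) = -3, so qd = 393 − 3p.
Supply slope: (310 − 315.5)/(39 − 40) = 5.5, so qs = 5.5p + 95.5.
Before the tax: set 393 − 3p = 5.5p + 95.5 → p* = $35, q* = 288.
With the tax collected from consumers, demand (in seller-price terms) shifts: qd = 393 − 3(p + 17).
New equilibrium: consumers pay $46, producers receive $29, q = 255. (Wedge: pb − ps = 17.)
Burden on consumers: $11; on producers: $6. (They sum to $17.)
The less price-elastic side of the market bears the larger share of a per-unit tax.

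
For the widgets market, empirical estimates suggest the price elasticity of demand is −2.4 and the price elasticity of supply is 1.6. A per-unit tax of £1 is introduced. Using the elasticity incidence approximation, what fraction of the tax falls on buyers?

Buyers' share ≈ 0.4.

Incidence ratio: buyers' share ≈ εs / (εs + |εd|) = 1.6 / (1.6 + 2.4) = 0.4.
Supply is the less elastic side, so buyers bear the smaller share.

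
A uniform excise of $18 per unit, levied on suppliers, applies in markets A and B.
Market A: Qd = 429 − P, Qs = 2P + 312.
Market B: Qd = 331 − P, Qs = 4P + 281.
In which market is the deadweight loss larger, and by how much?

Market A: pre-tax P* = $39, Q* = 390; post-tax Q = 378; deadweight loss = $108.
Market B: pre-tax P* = $10, Q* = 321; post-tax Q = 306.6; deadweight loss = $129.6.
Difference: $108 vs $129.6 → market B is larger by $21.6.

Market B, by $21.6.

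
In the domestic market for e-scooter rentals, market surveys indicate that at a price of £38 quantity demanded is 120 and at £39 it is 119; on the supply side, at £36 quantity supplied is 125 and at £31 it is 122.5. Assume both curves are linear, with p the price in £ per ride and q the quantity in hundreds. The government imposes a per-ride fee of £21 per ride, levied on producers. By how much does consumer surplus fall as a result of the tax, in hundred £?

Consumer surplus falls by £843.5 hundred.

Demand slope: (119 − 120)/(39 − 38) = -1, so qd = 158 − p.
Supply slope: (122.5 − 125)/(31 − 36) = 0.5, so qs = 0.5p + 107.
Before the tax: set 158 − p = 0.5p + 107 → p* = £34, q* = 124.
With the tax collected from producers, supply shifts: qs = 0.5(p − 21) + 107.
New equilibrium: consumers pay £41, producers receive £20, q = 117. (Wedge: pb − ps = 21.)
ΔCS is the trapezoid between Q = 117 and Q = 124 of height £7: ½ · (124 + 117) · 7 = £843.5.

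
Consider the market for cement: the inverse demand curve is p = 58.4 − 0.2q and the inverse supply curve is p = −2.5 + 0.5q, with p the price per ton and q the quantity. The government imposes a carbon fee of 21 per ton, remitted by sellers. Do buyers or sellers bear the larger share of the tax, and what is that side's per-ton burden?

Sellers bear the larger share: 15 per ton.

Rewrite in direct form: qd = 292 − 5p and qs = 2p + 5.
Before the tax: set 292 − 5p = 2p + 5 → p* = 41, q* = 87.
With the tax collected from sellers, supply shifts: qs = 2(p − 21) + 5.
New equilibrium: buyers pay 47, sellers receive 26, q = 57. (Wedge: pb − ps = 21.)
Per-ton burden: buyers 6, sellers 15.
Sellers take the larger share because supply is less price-elastic here (demand slope 5 vs supply slope 2).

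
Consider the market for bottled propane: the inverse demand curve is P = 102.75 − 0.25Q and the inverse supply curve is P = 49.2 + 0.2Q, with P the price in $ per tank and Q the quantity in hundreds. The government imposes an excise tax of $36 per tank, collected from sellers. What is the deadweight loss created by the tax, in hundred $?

Deadweight loss = $1440 hundred.

Inverting to Q(P) form: Qd = 411 − 4P; Qs = 5P − 246.
Without the tax, 411 − 4P = 5P − 246 gives 9P = 657, so P* = $73 and Q* = 119.
With the tax collected from sellers, supply shifts: Qs = 5(P − 36) − 246.
New equilibrium: buyers pay $93, sellers receive $57, Q = 39. (Wedge: Pb − Ps = 36.)
Quantity falls by |ΔQ| = |119 − 39| = 80.
DWL = ½ · t · |ΔQ| = ½ · 36 · 80 = $1440.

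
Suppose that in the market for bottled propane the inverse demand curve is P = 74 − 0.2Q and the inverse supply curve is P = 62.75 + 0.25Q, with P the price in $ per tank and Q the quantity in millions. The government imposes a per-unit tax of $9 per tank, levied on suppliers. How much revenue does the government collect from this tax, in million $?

Inverting to Q(P) form: Qd = 370 − 5P; Qs = 4P − 251.
Without the tax, 370 − 5P = 4P − 251 gives 9P = 621, so P* = $69 and Q* = 25.
With the tax collected from suppliers, supply shifts: Qs = 4(P − 9) − 251.
Solving gives Q = 5 with buyers paying $73 and suppliers receiving $64 (the $9 wedge).
Revenue = t · Q = 9 · 5 = $45.

Tax revenue = $45 million.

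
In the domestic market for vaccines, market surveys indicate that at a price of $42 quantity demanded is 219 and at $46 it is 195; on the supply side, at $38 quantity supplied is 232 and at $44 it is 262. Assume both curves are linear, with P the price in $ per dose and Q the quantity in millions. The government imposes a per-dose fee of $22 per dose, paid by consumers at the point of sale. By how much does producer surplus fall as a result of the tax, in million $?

Demand slope: (195 − 219)/(46 − 42) = -6, so Qd = 471 − 6P.
Supply slope: (262 − 232)/(44 − 38) = 5, so Qs = 5P + 42.
Before the tax: set 471 − 6P = 5P + 42 → P* = $39, Q* = 237.
With the tax collected from consumers, demand (in seller-price terms) shifts: Qd = 471 − 6(P + 22).
New equilibrium: consumers pay $49, producers receive $27, Q = 177. (Wedge: Pb − Ps = 22.)
ΔPS is the trapezoid between Q = 177 and Q = 237 of height $12: ½ · (237 + 177) · 12 = $2484.

Producer surplus falls by $2484 million.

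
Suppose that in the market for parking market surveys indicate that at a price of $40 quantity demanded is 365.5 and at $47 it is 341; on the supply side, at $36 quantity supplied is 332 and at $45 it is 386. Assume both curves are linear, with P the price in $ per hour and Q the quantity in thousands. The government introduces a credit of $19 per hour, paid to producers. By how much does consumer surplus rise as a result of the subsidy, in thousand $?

Consumer surplus rises by $4596 thousand.

Demand slope: (341 − 365.5)/(47 − 40) = -3.5, so Qd = 505.5 − 3.5P.
Supply slope: (386 − 332)/(45 − 36) = 6, so Qs = 6P + 116.
Without the subsidy, 505.5 − 3.5P = 6P + 116 gives 9.5P = 389.5, so P* = $41 and Q* = 362.
With a per-unit subsidy paid to producers, each receives P + 19 per unit sold, so supply becomes Qs = 6(P + 19) + 116.
Solving gives Q = 404 with buyers paying $29 and producers receiving $48 (the $19 wedge).
ΔCS is the trapezoid between Q = 404 and Q = 362 of height $12: ½ · (362 + 404) · 12 = $4596.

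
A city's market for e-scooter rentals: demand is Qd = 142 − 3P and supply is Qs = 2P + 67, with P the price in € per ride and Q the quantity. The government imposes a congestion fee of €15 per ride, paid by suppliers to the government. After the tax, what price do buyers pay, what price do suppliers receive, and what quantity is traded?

Without the tax, 142 − 3P = 2P + 67 gives 5P = 75, so P* = €15 and Q* = 97.
With the tax collected from suppliers, supply shifts: Qs = 2(P − 15) + 67.
New equilibrium: buyers pay €21, suppliers receive €6, Q = 79. (Wedge: Pb − Ps = 15.)
The less price-elastic side of the market bears the larger share of a per-unit tax.

Buyers pay €21; suppliers receive €6; quantity = 79.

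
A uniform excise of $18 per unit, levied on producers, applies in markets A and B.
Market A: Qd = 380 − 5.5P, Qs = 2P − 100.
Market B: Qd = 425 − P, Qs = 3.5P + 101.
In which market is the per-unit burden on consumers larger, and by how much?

Market B, by $9.2.

Market A: pre-tax P* = $64, Q* = 28; post-tax Q = 1.6; per-unit burden on consumers = $4.8.
Market B: pre-tax P* = $72, Q* = 353; post-tax Q = 339; per-unit burden on consumers = $14.
Difference: $4.8 vs $14 → market B is larger by $9.2.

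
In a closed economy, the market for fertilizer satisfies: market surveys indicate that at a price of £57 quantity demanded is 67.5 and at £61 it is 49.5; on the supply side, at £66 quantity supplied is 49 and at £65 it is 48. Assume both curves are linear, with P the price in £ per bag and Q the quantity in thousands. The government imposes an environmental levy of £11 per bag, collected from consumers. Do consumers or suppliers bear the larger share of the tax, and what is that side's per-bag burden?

Demand slope: (49.5 − 67.5)/(61 − 57) = -4.5, so Qd = 324 − 4.5P.
Supply slope: (48 − 49)/(65 − 66) = 1, so Qs = P − 17.
Without the tax, 324 − 4.5P = P − 17 gives 5.5P = 341, so P* = £62 and Q* = 45.
With the tax collected from consumers, demand (in seller-price terms) shifts: Qd = 324 − 4.5(P + 11).
New equilibrium: consumers pay £64, suppliers receive £53, Q = 36. (Wedge: Pb − Ps = 11.)
Per-bag burden: consumers £2, suppliers £9.
Suppliers take the larger share because supply is less price-elastic here (demand slope 4.5 vs supply slope 1).
The less price-elastic side of the market bears the larger share of a per-unit tax.

Suppliers bear the larger share: £9 per bag.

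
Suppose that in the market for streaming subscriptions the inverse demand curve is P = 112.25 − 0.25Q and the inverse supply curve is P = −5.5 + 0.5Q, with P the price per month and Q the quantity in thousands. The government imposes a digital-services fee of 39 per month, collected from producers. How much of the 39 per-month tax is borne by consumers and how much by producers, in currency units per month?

Consumers bear 13 per month; producers bear 26 per month.

Rewrite in direct form: Qd = 449 − 4P and Qs = 2P + 11.
Before the tax: set 449 − 4P = 2P + 11 → P* = 73, Q* = 157.
With the tax collected from producers, supply shifts: Qs = 2(P − 39) + 11.
Solving gives Q = 105 with consumers paying 86 and producers receiving 47 (the 39 wedge).
Burden on consumers: 13; on producers: 26. (They sum to 39.)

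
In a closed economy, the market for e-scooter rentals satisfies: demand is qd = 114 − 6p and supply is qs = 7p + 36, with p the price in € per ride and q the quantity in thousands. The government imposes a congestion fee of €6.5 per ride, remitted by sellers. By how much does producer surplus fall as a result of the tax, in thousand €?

Producer surplus falls by €202.5 thousand.

Without the tax, 114 − 6p = 7p + 36 gives 13p = 78, so p* = €6 and q* = 78.
With the tax collected from sellers, supply shifts: qs = 7(p − 6.5) + 36.
Solving gives q = 57 with consumers paying €9.5 and sellers receiving €3 (the €6.5 wedge).
ΔPS is the trapezoid between Q = 57 and Q = 78 of height €3: ½ · (78 + 57) · 3 = €202.5.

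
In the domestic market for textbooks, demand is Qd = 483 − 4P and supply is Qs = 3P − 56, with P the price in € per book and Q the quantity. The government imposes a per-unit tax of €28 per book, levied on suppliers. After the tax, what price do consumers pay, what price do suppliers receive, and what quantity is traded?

Consumers pay €89; suppliers receive €61; quantity = 127.

Before the tax: set 483 − 4P = 3P − 56 → P* = €77, Q* = 175.
With the tax collected from suppliers, supply shifts: Qs = 3(P − 28) − 56.
Solving gives Q = 127 with consumers paying €89 and suppliers receiving €61 (the €28 wedge).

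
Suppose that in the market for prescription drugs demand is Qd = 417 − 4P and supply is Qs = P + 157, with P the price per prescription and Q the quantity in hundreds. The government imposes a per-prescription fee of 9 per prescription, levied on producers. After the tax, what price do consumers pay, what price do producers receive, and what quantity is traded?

Before the tax: set 417 − 4P = P + 157 → P* = 52, Q* = 209.
With the tax collected from producers, supply shifts: Qs = (P − 9) + 157.
New equilibrium: consumers pay 53.8, producers receive 44.8, Q = 201.8. (Wedge: Pb − Ps = 9.)
The less price-elastic side of the market bears the larger share of a per-unit tax.

Consumers pay 53.8; producers receive 44.8; quantity = 201.8.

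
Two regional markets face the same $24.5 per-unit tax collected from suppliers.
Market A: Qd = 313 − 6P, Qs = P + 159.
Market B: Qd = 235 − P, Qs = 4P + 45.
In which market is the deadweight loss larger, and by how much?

Market A: pre-tax P* = $22, Q* = 181; post-tax Q = 160; deadweight loss = $257.25.
Market B: pre-tax P* = $38, Q* = 197; post-tax Q = 177.4; deadweight loss = $240.1.
Difference: $257.25 vs $240.1 → market A is larger by $17.15.

Market A, by $17.15.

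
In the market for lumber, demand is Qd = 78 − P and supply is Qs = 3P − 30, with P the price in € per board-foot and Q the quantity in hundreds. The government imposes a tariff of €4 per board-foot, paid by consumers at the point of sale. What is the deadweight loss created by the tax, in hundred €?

Before the tax: set 78 − P = 3P − 30 → P* = €27, Q* = 51.
With the tax collected from consumers, demand (in seller-price terms) shifts: Qd = 78 − (P + 4).
Solving gives Q = 48 with consumers paying €30 and producers receiving €26 (the €4 wedge).
Quantity falls by |ΔQ| = |51 − 48| = 3.
DWL = ½ · t · |ΔQ| = ½ · 4 · 3 = €6.

Deadweight loss = €6 hundred.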